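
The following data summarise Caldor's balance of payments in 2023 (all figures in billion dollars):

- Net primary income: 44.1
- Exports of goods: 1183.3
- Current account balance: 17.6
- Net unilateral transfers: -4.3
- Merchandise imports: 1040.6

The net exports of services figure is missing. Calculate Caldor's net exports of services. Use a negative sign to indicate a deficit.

Current account = goods balance + services balance + net primary income + net secondary income
Sum of the known components = 182.5
Net exports of services = CA - (known components) = 17.6 - 182.5 = -164.9

-164.9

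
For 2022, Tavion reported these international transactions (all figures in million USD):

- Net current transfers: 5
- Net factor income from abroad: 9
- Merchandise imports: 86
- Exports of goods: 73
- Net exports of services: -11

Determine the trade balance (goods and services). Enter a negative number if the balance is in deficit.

Goods balance = 73 - 86 = -13
Services balance = -11
Trade balance (goods + services) = -13 + (-11) = -24

-24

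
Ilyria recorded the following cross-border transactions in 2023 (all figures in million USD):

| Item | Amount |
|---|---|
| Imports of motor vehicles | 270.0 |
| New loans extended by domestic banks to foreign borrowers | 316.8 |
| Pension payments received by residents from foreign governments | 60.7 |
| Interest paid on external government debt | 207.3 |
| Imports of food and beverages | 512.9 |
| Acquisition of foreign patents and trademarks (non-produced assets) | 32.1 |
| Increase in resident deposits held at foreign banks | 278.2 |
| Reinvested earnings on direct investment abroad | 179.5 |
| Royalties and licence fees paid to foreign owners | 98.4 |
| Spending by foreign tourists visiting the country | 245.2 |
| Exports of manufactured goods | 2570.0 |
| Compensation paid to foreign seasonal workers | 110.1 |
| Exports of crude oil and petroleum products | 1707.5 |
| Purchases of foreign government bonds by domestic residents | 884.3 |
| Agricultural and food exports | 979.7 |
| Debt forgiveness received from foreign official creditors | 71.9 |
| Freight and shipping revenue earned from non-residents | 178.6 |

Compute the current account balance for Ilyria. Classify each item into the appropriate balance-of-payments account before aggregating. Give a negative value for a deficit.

Goods: -270.0 + 979.7 - 512.9 + 2570.0 + 1707.5 = 4474.3
Services: 245.2 + 178.6 - 98.4 = 325.4
Primary income: -207.3 - 110.1 + 179.5 = -137.9
Secondary income: 60.7
Current account = 4474.3 + 325.4 + (-137.9) + 60.7 = 4722.5
(Excluded from the current account — financial account: new loans extended by domestic banks to foreign borrowers 316.8, increase in resident deposits held at foreign banks 278.2, purchases of foreign government bonds by domestic residents 884.3; capital account: acquisition of foreign patents and trademarks (non-produced assets) 32.1, debt forgiveness received from foreign official creditors 71.9.)

4722.5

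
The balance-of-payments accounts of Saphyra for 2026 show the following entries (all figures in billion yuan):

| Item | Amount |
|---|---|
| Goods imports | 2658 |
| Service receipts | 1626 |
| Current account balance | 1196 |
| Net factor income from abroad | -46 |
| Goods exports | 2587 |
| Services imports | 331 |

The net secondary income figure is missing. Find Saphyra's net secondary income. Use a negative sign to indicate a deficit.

18

Current account = goods balance + services balance + net primary income + net secondary income
Sum of the known components = 1178
Net secondary income = CA - (known components) = 1196 - 1178 = 18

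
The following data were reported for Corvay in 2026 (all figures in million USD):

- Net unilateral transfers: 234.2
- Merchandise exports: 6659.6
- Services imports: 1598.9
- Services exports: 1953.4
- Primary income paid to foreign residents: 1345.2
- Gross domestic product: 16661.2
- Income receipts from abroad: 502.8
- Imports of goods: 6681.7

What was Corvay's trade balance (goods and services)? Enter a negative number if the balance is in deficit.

Goods balance = 6659.6 - 6681.7 = -22.1
Services balance = 1953.4 - 1598.9 = 354.5
Trade balance (goods + services) = -22.1 + 354.5 = 332.4

332.4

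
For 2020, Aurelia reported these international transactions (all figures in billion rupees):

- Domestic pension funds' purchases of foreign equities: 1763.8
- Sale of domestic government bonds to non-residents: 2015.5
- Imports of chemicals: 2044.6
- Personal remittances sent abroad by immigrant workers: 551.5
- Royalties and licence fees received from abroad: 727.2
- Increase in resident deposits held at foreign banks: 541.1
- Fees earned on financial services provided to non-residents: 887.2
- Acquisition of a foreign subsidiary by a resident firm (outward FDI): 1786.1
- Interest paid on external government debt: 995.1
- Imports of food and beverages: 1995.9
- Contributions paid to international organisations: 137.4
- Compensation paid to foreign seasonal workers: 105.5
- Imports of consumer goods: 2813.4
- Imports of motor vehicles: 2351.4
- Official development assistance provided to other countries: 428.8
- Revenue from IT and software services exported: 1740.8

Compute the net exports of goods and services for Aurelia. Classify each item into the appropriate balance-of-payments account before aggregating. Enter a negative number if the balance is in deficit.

Goods: -2351.4 - 2044.6 - 2813.4 - 1995.9 = -9205.3
Services: 1740.8 + 887.2 + 727.2 = 3355.2
Trade balance = -9205.3 + 3355.2 = -5850.1
(Excluded from the trade balance — financial account: domestic pension funds' purchases of foreign equities 1763.8, sale of domestic government bonds to non-residents 2015.5, increase in resident deposits held at foreign banks 541.1, acquisition of a foreign subsidiary by a resident firm (outward FDI) 1786.1; secondary income: personal remittances sent abroad by immigrant workers 551.5, contributions paid to international organisations 137.4, official development assistance provided to other countries 428.8; primary income: interest paid on external government debt 995.1, compensation paid to foreign seasonal workers 105.5.)

-5850.1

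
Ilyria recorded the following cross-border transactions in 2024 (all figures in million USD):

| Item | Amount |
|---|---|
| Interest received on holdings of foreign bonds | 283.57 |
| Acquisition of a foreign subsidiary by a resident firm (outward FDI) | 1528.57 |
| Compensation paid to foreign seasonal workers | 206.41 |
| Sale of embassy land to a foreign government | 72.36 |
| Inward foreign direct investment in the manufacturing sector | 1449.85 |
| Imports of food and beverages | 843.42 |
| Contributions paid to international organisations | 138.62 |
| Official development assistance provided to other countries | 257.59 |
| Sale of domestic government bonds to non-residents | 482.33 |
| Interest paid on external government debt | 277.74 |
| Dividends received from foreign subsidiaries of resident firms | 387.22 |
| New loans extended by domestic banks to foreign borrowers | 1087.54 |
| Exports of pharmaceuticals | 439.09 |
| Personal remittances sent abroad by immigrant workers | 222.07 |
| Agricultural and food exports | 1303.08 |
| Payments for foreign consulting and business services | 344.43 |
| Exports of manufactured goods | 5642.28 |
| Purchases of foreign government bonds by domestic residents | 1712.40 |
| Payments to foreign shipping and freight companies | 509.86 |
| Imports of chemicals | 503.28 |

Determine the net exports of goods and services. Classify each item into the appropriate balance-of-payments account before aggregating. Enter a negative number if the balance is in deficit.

5183.46

Goods: -503.28 - 843.42 + 439.09 + 1303.08 + 5642.28 = 6037.75
Services: -344.43 - 509.86 = -854.29
Trade balance = 6037.75 + (-854.29) = 5183.46
(Excluded from the trade balance — primary income: interest received on holdings of foreign bonds 283.57, compensation paid to foreign seasonal workers 206.41, interest paid on external government debt 277.74, dividends received from foreign subsidiaries of resident firms 387.22; financial account: acquisition of a foreign subsidiary by a resident firm (outward FDI) 1528.57, inward foreign direct investment in the manufacturing sector 1449.85, sale of domestic government bonds to non-residents 482.33, new loans extended by domestic banks to foreign borrowers 1087.54, purchases of foreign government bonds by domestic residents 1712.40; capital account: sale of embassy land to a foreign government 72.36; secondary income: contributions paid to international organisations 138.62, official development assistance provided to other countries 257.59, personal remittances sent abroad by immigrant workers 222.07.)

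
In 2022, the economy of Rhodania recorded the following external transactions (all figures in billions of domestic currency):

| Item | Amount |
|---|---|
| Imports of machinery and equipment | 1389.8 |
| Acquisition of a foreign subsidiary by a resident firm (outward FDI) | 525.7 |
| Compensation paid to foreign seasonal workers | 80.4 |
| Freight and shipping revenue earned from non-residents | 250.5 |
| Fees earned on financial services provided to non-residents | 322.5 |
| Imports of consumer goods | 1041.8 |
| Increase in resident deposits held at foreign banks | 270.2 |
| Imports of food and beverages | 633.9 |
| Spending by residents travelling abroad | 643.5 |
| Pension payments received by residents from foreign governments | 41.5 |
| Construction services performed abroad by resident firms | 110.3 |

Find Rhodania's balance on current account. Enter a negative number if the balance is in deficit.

-3064.6

Goods: -1389.8 - 633.9 - 1041.8 = -3065.5
Services: -643.5 + 250.5 + 322.5 + 110.3 = 39.8
Primary income: -80.4
Secondary income: 41.5
Current account = (-3065.5) + 39.8 + (-80.4) + 41.5 = -3064.6
(Excluded from the current account — financial account: acquisition of a foreign subsidiary by a resident firm (outward FDI) 525.7, increase in resident deposits held at foreign banks 270.2.)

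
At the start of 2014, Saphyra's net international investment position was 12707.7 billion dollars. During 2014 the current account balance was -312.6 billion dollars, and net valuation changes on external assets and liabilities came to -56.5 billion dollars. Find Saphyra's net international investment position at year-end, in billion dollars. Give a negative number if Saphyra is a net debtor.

12338.6

Change in NIIP = current account + net valuation change = -312.6 + (-56.5) = -369.1
End-of-year NIIP = 12707.7 + (-369.1) = 12338.6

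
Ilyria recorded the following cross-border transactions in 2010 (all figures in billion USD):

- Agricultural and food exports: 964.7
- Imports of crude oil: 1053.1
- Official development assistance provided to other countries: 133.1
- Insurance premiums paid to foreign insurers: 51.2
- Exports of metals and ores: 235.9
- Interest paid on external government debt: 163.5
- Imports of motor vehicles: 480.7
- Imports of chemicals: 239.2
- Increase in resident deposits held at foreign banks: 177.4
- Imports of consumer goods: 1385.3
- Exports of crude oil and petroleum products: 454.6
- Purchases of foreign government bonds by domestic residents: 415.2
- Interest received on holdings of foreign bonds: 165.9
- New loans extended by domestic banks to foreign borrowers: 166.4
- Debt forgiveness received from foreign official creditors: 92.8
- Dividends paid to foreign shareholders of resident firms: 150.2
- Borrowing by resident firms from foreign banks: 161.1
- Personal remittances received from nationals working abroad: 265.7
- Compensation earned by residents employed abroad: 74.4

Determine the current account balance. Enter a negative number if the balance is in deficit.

-1495.1

Goods: 964.7 - 1385.3 + 235.9 - 1053.1 - 480.7 - 239.2 + 454.6 = -1503.1
Services: -51.2
Primary income: 74.4 - 150.2 - 163.5 + 165.9 = -73.4
Secondary income: -133.1 + 265.7 = 132.6
Current account = (-1503.1) + (-51.2) + (-73.4) + 132.6 = -1495.1
(Excluded from the current account — financial account: increase in resident deposits held at foreign banks 177.4, purchases of foreign government bonds by domestic residents 415.2, new loans extended by domestic banks to foreign borrowers 166.4, borrowing by resident firms from foreign banks 161.1; capital account: debt forgiveness received from foreign official creditors 92.8.)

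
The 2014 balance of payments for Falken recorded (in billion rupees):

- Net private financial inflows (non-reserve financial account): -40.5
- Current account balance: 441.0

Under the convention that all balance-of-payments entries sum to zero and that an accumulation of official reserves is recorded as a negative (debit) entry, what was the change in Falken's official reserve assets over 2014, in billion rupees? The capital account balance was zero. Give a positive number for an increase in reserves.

400.5

Official reserve transactions balance = -(441.0 + (-40.5)) = -400.5
An accumulation of reserves is recorded as a debit (negative entry), so the change in the stock of reserves is the negative of that balance.
Change in official reserves = -(-400.5) = 400.5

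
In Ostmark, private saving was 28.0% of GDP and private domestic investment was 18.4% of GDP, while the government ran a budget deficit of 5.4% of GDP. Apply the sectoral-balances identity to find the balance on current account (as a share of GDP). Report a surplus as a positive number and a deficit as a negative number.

By the sectoral-balances identity, CA = (S_private - I) + (T - G).
Private balance = 28.0 - 18.4 = 9.6
Government balance (T - G) = -5.4
CA = 9.6 + (-5.4) = 4.2

4.2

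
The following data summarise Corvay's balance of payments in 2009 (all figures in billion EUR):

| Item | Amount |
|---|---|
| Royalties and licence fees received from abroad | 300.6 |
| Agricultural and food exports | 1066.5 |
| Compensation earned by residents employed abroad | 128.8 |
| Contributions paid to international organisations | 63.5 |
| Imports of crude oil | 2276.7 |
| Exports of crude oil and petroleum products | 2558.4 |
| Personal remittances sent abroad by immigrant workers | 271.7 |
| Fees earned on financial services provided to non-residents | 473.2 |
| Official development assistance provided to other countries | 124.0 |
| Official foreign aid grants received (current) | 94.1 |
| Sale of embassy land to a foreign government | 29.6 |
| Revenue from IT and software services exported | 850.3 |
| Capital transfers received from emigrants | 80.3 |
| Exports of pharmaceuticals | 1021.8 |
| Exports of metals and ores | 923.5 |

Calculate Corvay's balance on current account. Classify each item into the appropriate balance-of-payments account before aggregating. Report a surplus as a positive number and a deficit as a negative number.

4681.3

Goods: 923.5 - 2276.7 + 1066.5 + 1021.8 + 2558.4 = 3293.5
Services: 300.6 + 473.2 + 850.3 = 1624.1
Primary income: 128.8
Secondary income: 94.1 - 124.0 - 63.5 - 271.7 = -365.1
Current account = 3293.5 + 1624.1 + 128.8 + (-365.1) = 4681.3
(Excluded from the current account — capital account: sale of embassy land to a foreign government 29.6, capital transfers received from emigrants 80.3.)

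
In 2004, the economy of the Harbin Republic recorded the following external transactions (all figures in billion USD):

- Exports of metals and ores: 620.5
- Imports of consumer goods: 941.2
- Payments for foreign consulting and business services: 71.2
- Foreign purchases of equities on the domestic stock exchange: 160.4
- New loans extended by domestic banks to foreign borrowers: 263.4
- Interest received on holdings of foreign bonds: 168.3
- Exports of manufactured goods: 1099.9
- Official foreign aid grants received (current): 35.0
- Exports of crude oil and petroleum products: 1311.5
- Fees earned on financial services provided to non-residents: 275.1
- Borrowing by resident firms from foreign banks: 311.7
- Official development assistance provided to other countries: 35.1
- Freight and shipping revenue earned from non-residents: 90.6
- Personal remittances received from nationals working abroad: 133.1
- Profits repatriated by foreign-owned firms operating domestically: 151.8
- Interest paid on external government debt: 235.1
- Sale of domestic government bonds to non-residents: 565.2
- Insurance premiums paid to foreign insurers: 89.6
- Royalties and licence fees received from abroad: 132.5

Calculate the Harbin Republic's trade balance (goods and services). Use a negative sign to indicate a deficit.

Goods: -941.2 + 620.5 + 1099.9 + 1311.5 = 2090.7
Services: 90.6 - 71.2 + 275.1 - 89.6 + 132.5 = 337.4
Trade balance = 2090.7 + 337.4 = 2428.1
(Excluded from the trade balance — financial account: foreign purchases of equities on the domestic stock exchange 160.4, new loans extended by domestic banks to foreign borrowers 263.4, borrowing by resident firms from foreign banks 311.7, sale of domestic government bonds to non-residents 565.2; primary income: interest received on holdings of foreign bonds 168.3, profits repatriated by foreign-owned firms operating domestically 151.8, interest paid on external government debt 235.1; secondary income: official foreign aid grants received (current) 35.0, official development assistance provided to other countries 35.1, personal remittances received from nationals working abroad 133.1.)

2428.1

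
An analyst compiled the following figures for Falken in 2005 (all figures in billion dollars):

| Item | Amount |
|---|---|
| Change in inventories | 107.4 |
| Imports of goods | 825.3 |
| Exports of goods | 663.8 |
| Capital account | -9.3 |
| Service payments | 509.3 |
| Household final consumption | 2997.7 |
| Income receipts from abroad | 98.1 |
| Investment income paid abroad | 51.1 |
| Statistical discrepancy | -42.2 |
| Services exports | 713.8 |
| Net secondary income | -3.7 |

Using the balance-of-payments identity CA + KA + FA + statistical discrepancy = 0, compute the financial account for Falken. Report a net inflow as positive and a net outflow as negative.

-34.8

Goods balance = 663.8 - 825.3 = -161.5
Services balance = 713.8 - 509.3 = 204.5
Trade balance (goods + services) = -161.5 + 204.5 = 43.0
Net primary income = 98.1 - 51.1 = 47.0
Net secondary income = -3.7
Current account = 43.0 + 47.0 + (-3.7) = 86.3
Financial account = -(86.3 + (-9.3) + (-42.2)) = -34.8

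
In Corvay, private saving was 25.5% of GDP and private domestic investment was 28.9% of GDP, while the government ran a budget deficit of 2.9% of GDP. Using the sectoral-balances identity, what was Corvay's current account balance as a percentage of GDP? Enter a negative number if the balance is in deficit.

By the sectoral-balances identity, CA = (S_private - I) + (T - G).
Private balance = 25.5 - 28.9 = -3.4
Government balance (T - G) = -2.9
CA = -3.4 + (-2.9) = -6.3

-6.3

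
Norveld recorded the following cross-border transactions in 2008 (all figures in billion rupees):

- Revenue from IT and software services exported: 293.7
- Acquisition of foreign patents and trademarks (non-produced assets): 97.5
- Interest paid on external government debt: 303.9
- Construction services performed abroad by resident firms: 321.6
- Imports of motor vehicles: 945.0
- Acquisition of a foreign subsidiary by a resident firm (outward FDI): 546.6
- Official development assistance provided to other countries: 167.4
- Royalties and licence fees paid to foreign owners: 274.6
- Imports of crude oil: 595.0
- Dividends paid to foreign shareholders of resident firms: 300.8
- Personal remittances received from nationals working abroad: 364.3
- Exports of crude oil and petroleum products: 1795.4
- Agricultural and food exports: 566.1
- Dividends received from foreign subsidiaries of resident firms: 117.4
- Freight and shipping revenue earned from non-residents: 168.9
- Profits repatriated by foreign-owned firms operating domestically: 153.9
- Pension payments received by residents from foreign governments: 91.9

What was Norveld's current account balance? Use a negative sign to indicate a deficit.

978.7

Goods: -945.0 + 566.1 + 1795.4 - 595.0 = 821.5
Services: 321.6 + 293.7 - 274.6 + 168.9 = 509.6
Primary income: -153.9 + 117.4 - 303.9 - 300.8 = -641.2
Secondary income: 91.9 - 167.4 + 364.3 = 288.8
Current account = 821.5 + 509.6 + (-641.2) + 288.8 = 978.7
(Excluded from the current account — capital account: acquisition of foreign patents and trademarks (non-produced assets) 97.5; financial account: acquisition of a foreign subsidiary by a resident firm (outward FDI) 546.6.)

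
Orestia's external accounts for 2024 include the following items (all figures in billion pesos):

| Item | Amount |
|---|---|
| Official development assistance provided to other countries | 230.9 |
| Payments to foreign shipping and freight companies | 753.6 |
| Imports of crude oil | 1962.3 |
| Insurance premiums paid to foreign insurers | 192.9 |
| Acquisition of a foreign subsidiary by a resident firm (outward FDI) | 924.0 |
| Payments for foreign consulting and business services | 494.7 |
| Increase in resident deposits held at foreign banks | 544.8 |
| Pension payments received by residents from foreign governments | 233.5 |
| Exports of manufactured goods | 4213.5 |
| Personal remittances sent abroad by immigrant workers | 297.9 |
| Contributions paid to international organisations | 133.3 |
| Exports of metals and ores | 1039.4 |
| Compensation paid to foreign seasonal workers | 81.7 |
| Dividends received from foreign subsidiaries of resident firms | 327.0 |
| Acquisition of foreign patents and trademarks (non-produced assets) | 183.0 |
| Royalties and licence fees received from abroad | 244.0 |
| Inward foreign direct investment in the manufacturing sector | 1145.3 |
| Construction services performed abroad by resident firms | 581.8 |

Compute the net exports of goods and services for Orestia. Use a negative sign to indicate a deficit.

Goods: -1962.3 + 4213.5 + 1039.4 = 3290.6
Services: 581.8 + 244.0 - 494.7 - 753.6 - 192.9 = -615.4
Trade balance = 3290.6 + (-615.4) = 2675.2
(Excluded from the trade balance — secondary income: official development assistance provided to other countries 230.9, pension payments received by residents from foreign governments 233.5, personal remittances sent abroad by immigrant workers 297.9, contributions paid to international organisations 133.3; financial account: acquisition of a foreign subsidiary by a resident firm (outward FDI) 924.0, increase in resident deposits held at foreign banks 544.8, inward foreign direct investment in the manufacturing sector 1145.3; primary income: compensation paid to foreign seasonal workers 81.7, dividends received from foreign subsidiaries of resident firms 327.0; capital account: acquisition of foreign patents and trademarks (non-produced assets) 183.0.)

2675.2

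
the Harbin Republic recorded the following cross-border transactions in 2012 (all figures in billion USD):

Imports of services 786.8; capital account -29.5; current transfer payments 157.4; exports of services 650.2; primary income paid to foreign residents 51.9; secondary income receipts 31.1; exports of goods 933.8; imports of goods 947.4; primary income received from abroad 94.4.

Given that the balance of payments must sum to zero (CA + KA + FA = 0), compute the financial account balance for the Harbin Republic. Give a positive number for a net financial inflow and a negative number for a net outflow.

263.5

Goods balance = 933.8 - 947.4 = -13.6
Services balance = 650.2 - 786.8 = -136.6
Trade balance (goods + services) = -13.6 + (-136.6) = -150.2
Net primary income = 94.4 - 51.9 = 42.5
Net secondary income = 31.1 - 157.4 = -126.3
Current account = -150.2 + 42.5 + (-126.3) = -234.0
Financial account = -(-234.0 + (-29.5)) = 263.5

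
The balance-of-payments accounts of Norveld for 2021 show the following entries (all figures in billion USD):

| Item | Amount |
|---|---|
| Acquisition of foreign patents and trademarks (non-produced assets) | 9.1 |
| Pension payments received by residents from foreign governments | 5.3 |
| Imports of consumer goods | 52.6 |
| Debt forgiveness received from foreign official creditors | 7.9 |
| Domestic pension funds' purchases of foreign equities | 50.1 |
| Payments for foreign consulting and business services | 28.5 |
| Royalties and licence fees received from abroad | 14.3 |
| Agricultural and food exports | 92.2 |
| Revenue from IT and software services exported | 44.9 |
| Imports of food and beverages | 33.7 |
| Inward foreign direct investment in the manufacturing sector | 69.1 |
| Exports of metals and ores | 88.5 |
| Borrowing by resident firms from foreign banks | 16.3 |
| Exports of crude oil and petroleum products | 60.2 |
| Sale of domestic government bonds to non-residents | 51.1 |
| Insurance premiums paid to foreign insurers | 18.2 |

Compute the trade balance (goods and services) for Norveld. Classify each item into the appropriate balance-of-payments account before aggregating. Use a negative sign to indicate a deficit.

167.1

Goods: -52.6 + 92.2 - 33.7 + 60.2 + 88.5 = 154.6
Services: -18.2 - 28.5 + 14.3 + 44.9 = 12.5
Trade balance = 154.6 + 12.5 = 167.1
(Excluded from the trade balance — capital account: acquisition of foreign patents and trademarks (non-produced assets) 9.1, debt forgiveness received from foreign official creditors 7.9; secondary income: pension payments received by residents from foreign governments 5.3; financial account: domestic pension funds' purchases of foreign equities 50.1, inward foreign direct investment in the manufacturing sector 69.1, borrowing by resident firms from foreign banks 16.3, sale of domestic government bonds to non-residents 51.1.)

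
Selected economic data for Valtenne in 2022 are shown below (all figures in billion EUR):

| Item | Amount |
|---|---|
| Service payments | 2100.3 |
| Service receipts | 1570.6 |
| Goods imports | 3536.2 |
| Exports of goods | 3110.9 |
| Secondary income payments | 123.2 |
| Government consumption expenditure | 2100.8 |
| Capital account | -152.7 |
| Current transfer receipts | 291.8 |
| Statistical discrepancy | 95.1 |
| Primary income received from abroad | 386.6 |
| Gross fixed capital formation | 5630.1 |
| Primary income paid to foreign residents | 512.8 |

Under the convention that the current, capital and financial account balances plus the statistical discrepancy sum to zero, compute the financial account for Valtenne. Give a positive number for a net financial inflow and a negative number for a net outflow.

Goods balance = 3110.9 - 3536.2 = -425.3
Services balance = 1570.6 - 2100.3 = -529.7
Trade balance (goods + services) = -425.3 + (-529.7) = -955.0
Net primary income = 386.6 - 512.8 = -126.2
Net secondary income = 291.8 - 123.2 = 168.6
Current account = -955.0 + (-126.2) + 168.6 = -912.6
Financial account = -(-912.6 + (-152.7) + 95.1) = 970.2

970.2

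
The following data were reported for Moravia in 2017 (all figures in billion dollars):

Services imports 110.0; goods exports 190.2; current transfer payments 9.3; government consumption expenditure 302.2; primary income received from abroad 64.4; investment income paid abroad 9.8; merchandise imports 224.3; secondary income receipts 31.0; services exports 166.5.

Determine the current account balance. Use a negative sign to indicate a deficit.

Goods balance = 190.2 - 224.3 = -34.1
Services balance = 166.5 - 110.0 = 56.5
Trade balance (goods + services) = -34.1 + 56.5 = 22.4
Net primary income = 64.4 - 9.8 = 54.6
Net secondary income = 31.0 - 9.3 = 21.7
Current account = 22.4 + 54.6 + 21.7 = 98.7

98.7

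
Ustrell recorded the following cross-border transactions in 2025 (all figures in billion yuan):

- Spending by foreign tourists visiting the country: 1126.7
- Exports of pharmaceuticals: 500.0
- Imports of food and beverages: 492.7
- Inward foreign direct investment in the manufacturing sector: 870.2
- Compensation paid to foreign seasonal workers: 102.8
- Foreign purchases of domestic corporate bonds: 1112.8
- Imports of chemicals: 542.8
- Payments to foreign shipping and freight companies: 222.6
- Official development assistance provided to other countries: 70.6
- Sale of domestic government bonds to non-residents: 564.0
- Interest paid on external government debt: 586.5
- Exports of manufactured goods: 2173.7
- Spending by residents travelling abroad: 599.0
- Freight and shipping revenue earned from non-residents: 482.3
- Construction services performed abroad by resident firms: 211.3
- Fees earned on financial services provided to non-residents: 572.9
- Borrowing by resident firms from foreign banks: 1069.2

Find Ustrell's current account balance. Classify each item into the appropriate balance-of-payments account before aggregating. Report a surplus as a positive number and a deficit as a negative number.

Goods: -542.8 + 500.0 - 492.7 + 2173.7 = 1638.2
Services: 482.3 + 211.3 - 599.0 + 1126.7 - 222.6 + 572.9 = 1571.6
Primary income: -586.5 - 102.8 = -689.3
Secondary income: -70.6
Current account = 1638.2 + 1571.6 + (-689.3) + (-70.6) = 2449.9
(Excluded from the current account — financial account: inward foreign direct investment in the manufacturing sector 870.2, foreign purchases of domestic corporate bonds 1112.8, sale of domestic government bonds to non-residents 564.0, borrowing by resident firms from foreign banks 1069.2.)

2449.9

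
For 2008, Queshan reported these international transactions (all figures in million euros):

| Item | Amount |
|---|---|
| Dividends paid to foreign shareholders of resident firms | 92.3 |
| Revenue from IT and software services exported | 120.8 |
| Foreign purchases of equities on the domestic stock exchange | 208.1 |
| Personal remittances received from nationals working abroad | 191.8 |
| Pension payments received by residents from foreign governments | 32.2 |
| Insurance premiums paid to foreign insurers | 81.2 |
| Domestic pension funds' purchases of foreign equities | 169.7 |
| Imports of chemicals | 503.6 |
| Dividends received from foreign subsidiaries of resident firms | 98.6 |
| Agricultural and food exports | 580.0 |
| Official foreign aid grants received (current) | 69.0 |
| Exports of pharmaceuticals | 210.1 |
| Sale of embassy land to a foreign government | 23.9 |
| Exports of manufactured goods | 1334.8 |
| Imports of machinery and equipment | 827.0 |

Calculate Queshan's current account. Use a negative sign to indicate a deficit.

1133.2

Goods: -503.6 + 1334.8 + 580.0 - 827.0 + 210.1 = 794.3
Services: -81.2 + 120.8 = 39.6
Primary income: 98.6 - 92.3 = 6.3
Secondary income: 69.0 + 191.8 + 32.2 = 293.0
Current account = 794.3 + 39.6 + 6.3 + 293.0 = 1133.2
(Excluded from the current account — financial account: foreign purchases of equities on the domestic stock exchange 208.1, domestic pension funds' purchases of foreign equities 169.7; capital account: sale of embassy land to a foreign government 23.9.)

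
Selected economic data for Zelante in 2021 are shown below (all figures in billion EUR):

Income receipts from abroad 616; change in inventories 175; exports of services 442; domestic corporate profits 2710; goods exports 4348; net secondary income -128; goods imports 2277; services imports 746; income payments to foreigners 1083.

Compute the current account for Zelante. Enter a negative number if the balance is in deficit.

Goods balance = 4348 - 2277 = 2071
Services balance = 442 - 746 = -304
Trade balance (goods + services) = 2071 + (-304) = 1767
Net primary income = 616 - 1083 = -467
Net secondary income = -128
Current account = 1767 + (-467) + (-128) = 1172

1172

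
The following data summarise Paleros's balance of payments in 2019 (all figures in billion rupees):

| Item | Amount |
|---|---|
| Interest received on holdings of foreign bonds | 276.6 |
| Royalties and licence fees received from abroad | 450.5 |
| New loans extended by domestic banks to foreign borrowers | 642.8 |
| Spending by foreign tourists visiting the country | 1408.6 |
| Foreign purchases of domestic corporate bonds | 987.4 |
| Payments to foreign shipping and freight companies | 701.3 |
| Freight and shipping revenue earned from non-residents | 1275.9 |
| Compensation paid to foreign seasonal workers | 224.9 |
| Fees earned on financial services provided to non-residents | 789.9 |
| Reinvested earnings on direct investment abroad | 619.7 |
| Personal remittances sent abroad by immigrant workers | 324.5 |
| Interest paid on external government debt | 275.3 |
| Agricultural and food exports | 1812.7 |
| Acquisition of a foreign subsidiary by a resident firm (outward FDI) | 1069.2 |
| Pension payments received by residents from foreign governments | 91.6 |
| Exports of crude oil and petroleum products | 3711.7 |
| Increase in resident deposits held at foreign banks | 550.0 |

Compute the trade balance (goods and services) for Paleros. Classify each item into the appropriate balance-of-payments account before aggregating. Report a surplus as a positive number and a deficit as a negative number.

8748.0

Goods: 1812.7 + 3711.7 = 5524.4
Services: 1275.9 + 450.5 + 789.9 - 701.3 + 1408.6 = 3223.6
Trade balance = 5524.4 + 3223.6 = 8748.0
(Excluded from the trade balance — primary income: interest received on holdings of foreign bonds 276.6, compensation paid to foreign seasonal workers 224.9, reinvested earnings on direct investment abroad 619.7, interest paid on external government debt 275.3; financial account: new loans extended by domestic banks to foreign borrowers 642.8, foreign purchases of domestic corporate bonds 987.4, acquisition of a foreign subsidiary by a resident firm (outward FDI) 1069.2, increase in resident deposits held at foreign banks 550.0; secondary income: personal remittances sent abroad by immigrant workers 324.5, pension payments received by residents from foreign governments 91.6.)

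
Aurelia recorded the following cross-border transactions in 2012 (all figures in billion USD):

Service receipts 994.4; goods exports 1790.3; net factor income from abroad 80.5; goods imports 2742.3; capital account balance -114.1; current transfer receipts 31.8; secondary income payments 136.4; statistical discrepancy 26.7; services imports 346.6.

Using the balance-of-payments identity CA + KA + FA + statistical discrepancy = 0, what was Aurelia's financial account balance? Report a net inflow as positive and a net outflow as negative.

Goods balance = 1790.3 - 2742.3 = -952.0
Services balance = 994.4 - 346.6 = 647.8
Trade balance (goods + services) = -952.0 + 647.8 = -304.2
Net primary income = 80.5
Net secondary income = 31.8 - 136.4 = -104.6
Current account = -304.2 + 80.5 + (-104.6) = -328.3
Financial account = -(-328.3 + (-114.1) + 26.7) = 415.7

415.7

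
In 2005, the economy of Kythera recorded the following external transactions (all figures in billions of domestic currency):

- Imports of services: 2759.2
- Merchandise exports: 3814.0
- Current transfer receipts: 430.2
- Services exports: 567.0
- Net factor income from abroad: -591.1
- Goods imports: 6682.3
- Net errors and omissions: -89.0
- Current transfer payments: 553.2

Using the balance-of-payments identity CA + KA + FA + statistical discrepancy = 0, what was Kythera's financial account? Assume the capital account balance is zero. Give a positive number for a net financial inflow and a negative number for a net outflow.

Goods balance = 3814.0 - 6682.3 = -2868.3
Services balance = 567.0 - 2759.2 = -2192.2
Trade balance (goods + services) = -2868.3 + (-2192.2) = -5060.5
Net primary income = -591.1
Net secondary income = 430.2 - 553.2 = -123.0
Current account = -5060.5 + (-591.1) + (-123.0) = -5774.6
Financial account = -(-5774.6 + (-89.0)) = 5863.6

5863.6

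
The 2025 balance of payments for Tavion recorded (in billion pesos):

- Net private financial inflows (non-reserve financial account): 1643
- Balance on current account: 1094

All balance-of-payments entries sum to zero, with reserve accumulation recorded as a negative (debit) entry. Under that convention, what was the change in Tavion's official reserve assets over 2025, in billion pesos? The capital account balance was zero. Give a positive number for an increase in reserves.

2737

Official reserve transactions balance = -(1094 + 1643) = -2737
An accumulation of reserves is recorded as a debit (negative entry), so the change in the stock of reserves is the negative of that balance.
Change in official reserves = -(-2737) = 2737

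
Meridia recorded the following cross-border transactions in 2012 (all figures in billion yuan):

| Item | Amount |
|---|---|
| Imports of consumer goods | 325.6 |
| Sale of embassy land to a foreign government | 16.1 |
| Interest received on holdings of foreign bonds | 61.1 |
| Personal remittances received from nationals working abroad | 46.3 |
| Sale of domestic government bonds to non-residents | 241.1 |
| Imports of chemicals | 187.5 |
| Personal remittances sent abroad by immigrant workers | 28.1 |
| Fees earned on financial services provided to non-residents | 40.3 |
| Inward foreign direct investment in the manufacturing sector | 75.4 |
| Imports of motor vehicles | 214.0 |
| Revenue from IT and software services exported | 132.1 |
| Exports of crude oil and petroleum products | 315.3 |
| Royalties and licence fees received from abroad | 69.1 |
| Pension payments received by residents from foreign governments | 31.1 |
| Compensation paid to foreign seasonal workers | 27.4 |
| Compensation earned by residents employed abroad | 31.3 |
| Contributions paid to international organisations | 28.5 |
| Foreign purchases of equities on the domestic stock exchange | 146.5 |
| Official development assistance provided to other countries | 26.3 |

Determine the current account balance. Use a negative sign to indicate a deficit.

Goods: -187.5 + 315.3 - 325.6 - 214.0 = -411.8
Services: 132.1 + 69.1 + 40.3 = 241.5
Primary income: 61.1 + 31.3 - 27.4 = 65.0
Secondary income: -28.5 + 31.1 - 28.1 - 26.3 + 46.3 = -5.5
Current account = (-411.8) + 241.5 + 65.0 + (-5.5) = -110.8
(Excluded from the current account — capital account: sale of embassy land to a foreign government 16.1; financial account: sale of domestic government bonds to non-residents 241.1, inward foreign direct investment in the manufacturing sector 75.4, foreign purchases of equities on the domestic stock exchange 146.5.)

-110.8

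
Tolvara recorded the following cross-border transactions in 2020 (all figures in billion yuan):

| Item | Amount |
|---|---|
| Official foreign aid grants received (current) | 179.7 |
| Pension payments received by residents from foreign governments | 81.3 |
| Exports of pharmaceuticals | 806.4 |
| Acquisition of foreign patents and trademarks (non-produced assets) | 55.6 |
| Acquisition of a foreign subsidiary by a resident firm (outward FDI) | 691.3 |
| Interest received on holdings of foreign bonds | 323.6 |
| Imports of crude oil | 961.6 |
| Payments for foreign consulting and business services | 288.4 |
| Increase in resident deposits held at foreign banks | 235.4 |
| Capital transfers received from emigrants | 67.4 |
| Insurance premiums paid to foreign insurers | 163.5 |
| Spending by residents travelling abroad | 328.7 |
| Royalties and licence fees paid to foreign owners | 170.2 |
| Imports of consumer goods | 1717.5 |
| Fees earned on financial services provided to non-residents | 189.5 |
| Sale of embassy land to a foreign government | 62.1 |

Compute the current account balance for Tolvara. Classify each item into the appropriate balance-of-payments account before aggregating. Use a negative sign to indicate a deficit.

Goods: 806.4 - 961.6 - 1717.5 = -1872.7
Services: 189.5 - 288.4 - 170.2 - 163.5 - 328.7 = -761.3
Primary income: 323.6
Secondary income: 179.7 + 81.3 = 261.0
Current account = (-1872.7) + (-761.3) + 323.6 + 261.0 = -2049.4
(Excluded from the current account — capital account: acquisition of foreign patents and trademarks (non-produced assets) 55.6, capital transfers received from emigrants 67.4, sale of embassy land to a foreign government 62.1; financial account: acquisition of a foreign subsidiary by a resident firm (outward FDI) 691.3, increase in resident deposits held at foreign banks 235.4.)

-2049.4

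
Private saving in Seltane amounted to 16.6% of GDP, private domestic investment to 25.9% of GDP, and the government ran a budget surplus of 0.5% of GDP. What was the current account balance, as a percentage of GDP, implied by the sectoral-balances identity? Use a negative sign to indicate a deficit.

By the sectoral-balances identity, CA = (S_private - I) + (T - G).
Private balance = 16.6 - 25.9 = -9.3
Government balance (T - G) = 0.5
CA = -9.3 + 0.5 = -8.8

-8.8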